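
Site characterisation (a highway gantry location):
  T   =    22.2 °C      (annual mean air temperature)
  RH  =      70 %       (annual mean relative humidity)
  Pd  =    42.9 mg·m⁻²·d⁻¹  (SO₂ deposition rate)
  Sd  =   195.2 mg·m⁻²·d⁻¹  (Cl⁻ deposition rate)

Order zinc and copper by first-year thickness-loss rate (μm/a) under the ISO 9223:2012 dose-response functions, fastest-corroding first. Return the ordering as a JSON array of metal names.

zinc: f(T) = -0.071·(T−10) [T>10 °C] = -0.8662
  sulphur-dioxide contribution → 0.7098 μm/a
  chloride contribution → 4.086 μm/a
  ⇒ r_corr(zinc) = 4.796 μm/a
copper: f(T) = -0.080·(T−10) [T>10 °C] = -0.9760
  sulphur-dioxide contribution → 0.33 μm/a
  chloride contribution → 1.57 μm/a
  ⇒ r_corr(copper) = 1.9 μm/a
Ordering by μm/a: zinc (4.8) > copper (1.9)

["zinc", "copper"]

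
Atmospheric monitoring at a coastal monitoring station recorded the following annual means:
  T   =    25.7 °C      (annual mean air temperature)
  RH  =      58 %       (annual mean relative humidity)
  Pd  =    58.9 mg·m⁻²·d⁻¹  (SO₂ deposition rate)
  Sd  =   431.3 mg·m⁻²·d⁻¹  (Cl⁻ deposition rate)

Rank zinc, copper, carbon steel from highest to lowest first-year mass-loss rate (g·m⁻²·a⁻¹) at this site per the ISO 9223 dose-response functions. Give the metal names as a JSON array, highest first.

["carbon steel", "zinc", "copper"]

zinc: f(T) = -0.071·(T−10) [T>10 °C] = -1.1147
  Pd branch = 0.0129·Pd^0.44·e^(0.046·RH+f) = 0.3665 μm/a
  Sd branch = 0.0175·Sd^0.57·e^(0.008·RH+0.085·T) = 7.854 μm/a
  sum: 0.3665 + 7.854 → r_corr = 8.22 μm/a
  mass loss = 8.22 μm/a × 7.14 g/cm³ = 58.69 g·m⁻²·a⁻¹
copper: temperature factor f = -0.080·(15.7) = -1.2560
  Pd branch = 0.0053·Pd^0.26·e^(0.059·RH+f) = 0.1334 μm/a
  Sd branch = 0.01025·Sd^0.27·e^(0.036·RH+0.049·T) = 1.499 μm/a
  r_corr = 0.1334 + 1.499 = 1.633 μm/a
  mass loss = 1.633 μm/a × 8.96 g/cm³ = 14.63 g·m⁻²·a⁻¹
carbon steel: f(T) = -0.054·(T−10) [T>10 °C] = -0.8478
  Pd branch = 1.77·Pd^0.52·e^(0.02·RH+f) = 20.14 μm/a
  Sd branch = 0.102·Sd^0.62·e^(0.033·RH+0.04·T) = 83.15 μm/a
  r_corr = 20.14 + 83.15 = 103.3 μm/a
  mass loss = 103.3 μm/a × 7.85 g/cm³ = 810.8 g·m⁻²·a⁻¹
Ordering by g·m⁻²·a⁻¹: carbon steel (811) > zinc (58.7) > copper (14.6)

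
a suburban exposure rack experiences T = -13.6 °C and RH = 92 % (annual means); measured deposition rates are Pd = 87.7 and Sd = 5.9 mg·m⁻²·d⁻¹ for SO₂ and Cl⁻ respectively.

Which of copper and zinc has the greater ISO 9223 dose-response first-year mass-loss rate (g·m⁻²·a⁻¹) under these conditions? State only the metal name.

copper: f(T) = +0.126·(T−10) [T≤10 °C] = -2.9736
  sulphur-dioxide contribution → 0.1974 μm/a
  chloride contribution → 0.2333 μm/a
  total first-year rate 0.4307 μm/a
  mass loss = 0.4307 μm/a × 8.96 g/cm³ = 3.859 g·m⁻²·a⁻¹
zinc: f(T) = +0.038·(T−10) [T≤10 °C] = -0.8968
  sulphur-dioxide contribution → 2.594 μm/a
  chloride contribution → 0.03162 μm/a
  total first-year rate 2.626 μm/a
  mass loss = 2.626 μm/a × 7.14 g/cm³ = 18.75 g·m⁻²·a⁻¹
Ordering by g·m⁻²·a⁻¹: zinc (18.7) > copper (3.86)

zinc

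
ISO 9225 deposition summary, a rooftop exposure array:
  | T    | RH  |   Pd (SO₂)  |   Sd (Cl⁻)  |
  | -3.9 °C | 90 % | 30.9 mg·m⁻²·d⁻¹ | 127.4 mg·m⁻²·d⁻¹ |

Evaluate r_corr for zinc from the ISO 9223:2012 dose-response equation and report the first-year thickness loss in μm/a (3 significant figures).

zinc: T≤10 °C ⇒ hinge +0.038·(-3.9−10) = -0.5282
  sulphur-dioxide contribution → 2.162 μm/a
  chloride contribution → 0.409 μm/a
  ⇒ r_corr(zinc) = 2.57 μm/a

r_corr = 2.57 μm/a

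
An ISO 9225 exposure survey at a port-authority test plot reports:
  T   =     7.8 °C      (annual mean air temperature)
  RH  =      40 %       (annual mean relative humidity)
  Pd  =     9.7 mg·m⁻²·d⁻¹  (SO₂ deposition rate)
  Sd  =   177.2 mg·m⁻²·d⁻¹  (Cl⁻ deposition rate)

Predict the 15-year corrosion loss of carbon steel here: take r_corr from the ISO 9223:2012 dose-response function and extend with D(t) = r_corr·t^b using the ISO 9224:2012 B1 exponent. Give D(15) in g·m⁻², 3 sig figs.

D(15) = 717 g·m⁻²

carbon steel: temperature factor f = +0.150·(-2.2) = -0.3300
  Pd branch = 1.77·Pd^0.52·e^(0.02·RH+f) = 9.23 μm/a
  Sd branch = 0.102·Sd^0.62·e^(0.033·RH+0.04·T) = 12.92 μm/a
  sum: 9.23 + 12.92 → r_corr = 22.15 μm/a
ISO 9224: D(t) = r_corr · t^b with b = 0.523 (carbon steel, B1)
  D(15) = 22.15 × 15^0.523 = 22.15 × 4.122 = 91.32 μm
  Mass loss = 91.32 μm × 7.85 g/cm³ = 716.9 g·m⁻²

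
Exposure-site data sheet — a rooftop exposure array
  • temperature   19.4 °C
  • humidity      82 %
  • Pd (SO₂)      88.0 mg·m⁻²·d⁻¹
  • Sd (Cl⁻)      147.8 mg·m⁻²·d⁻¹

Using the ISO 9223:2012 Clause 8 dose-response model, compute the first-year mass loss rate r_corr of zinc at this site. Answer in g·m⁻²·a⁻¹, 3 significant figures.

zinc: T>10 °C ⇒ hinge -0.071·(19.4−10) = -0.6674
  Pd branch = 0.0129·Pd^0.44·e^(0.046·RH+f) = 2.063 μm/a
  Sd branch = 0.0175·Sd^0.57·e^(0.008·RH+0.085·T) = 3.026 μm/a
  r_corr = 2.063 + 3.026 = 5.088 μm/a
Convert to mass loss: 5.088 μm/a × 7.14 g/cm³ = 36.33 g·m⁻²·a⁻¹

r_corr = 36.3 g·m⁻²·a⁻¹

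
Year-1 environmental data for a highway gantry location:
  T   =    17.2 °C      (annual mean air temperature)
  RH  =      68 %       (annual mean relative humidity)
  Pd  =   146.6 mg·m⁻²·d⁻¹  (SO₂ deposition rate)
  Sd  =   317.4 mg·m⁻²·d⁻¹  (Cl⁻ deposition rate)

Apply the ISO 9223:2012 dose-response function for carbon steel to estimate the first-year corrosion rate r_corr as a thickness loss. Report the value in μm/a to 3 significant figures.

carbon steel: f(T) = -0.054·(T−10) [T>10 °C] = -0.3888
  sulphur-dioxide contribution → 62.54 μm/a
  chloride contribution → 68.07 μm/a
  total first-year rate 130.6 μm/a

r_corr = 131 μm/a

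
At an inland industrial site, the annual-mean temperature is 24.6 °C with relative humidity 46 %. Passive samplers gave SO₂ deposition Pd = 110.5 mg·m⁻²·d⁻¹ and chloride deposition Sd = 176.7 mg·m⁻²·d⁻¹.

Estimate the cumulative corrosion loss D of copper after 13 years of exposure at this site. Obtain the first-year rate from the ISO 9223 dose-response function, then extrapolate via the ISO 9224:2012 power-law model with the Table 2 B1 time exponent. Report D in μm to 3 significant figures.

copper: f(T) = -0.080·(T−10) [T>10 °C] = -1.1680
  Pd branch = 0.0053·Pd^0.26·e^(0.059·RH+f) = 0.08452 μm/a
  Sd branch = 0.01025·Sd^0.27·e^(0.036·RH+0.049·T) = 0.7247 μm/a
  sum: 0.08452 + 0.7247 → r_corr = 0.8092 μm/a
ISO 9224: D(t) = r_corr · t^b with b = 0.667 (copper, B1)
  D(13) = 0.8092 × 13^0.667 = 0.8092 × 5.534 = 4.478 μm

D(13) = 4.48 μm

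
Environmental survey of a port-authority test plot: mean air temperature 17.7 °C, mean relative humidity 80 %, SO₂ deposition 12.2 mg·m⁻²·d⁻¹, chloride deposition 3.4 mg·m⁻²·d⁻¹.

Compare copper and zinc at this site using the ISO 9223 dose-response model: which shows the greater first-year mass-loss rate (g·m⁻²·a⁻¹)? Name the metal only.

copper

copper: T>10 °C ⇒ hinge -0.080·(17.7−10) = -0.6160
  sulphur-dioxide contribution → 0.6153 μm/a
  chloride contribution → 0.6049 μm/a
  ⇒ r_corr(copper) = 1.22 μm/a
  mass loss = 1.22 μm/a × 8.96 g/cm³ = 10.93 g·m⁻²·a⁻¹
zinc: T>10 °C ⇒ hinge -0.071·(17.7−10) = -0.5467
  sulphur-dioxide contribution → 0.8899 μm/a
  chloride contribution → 0.3001 μm/a
  total first-year rate 1.19 μm/a
  mass loss = 1.19 μm/a × 7.14 g/cm³ = 8.497 g·m⁻²·a⁻¹
Ordering by g·m⁻²·a⁻¹: copper (10.9) > zinc (8.5)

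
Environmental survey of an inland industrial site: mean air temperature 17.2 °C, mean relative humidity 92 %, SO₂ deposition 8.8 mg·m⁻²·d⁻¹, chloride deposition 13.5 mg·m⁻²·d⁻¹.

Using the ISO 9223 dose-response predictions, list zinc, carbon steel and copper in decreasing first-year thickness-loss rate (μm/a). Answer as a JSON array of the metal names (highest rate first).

zinc: f(T) = -0.071·(T−10) [T>10 °C] = -0.5112
  Pd branch = 0.0129·Pd^0.44·e^(0.046·RH+f) = 1.387 μm/a
  Sd branch = 0.0175·Sd^0.57·e^(0.008·RH+0.085·T) = 0.6949 μm/a
  sum: 1.387 + 0.6949 → r_corr = 2.082 μm/a
carbon steel: T>10 °C ⇒ hinge -0.054·(17.2−10) = -0.3888
  Pd branch = 1.77·Pd^0.52·e^(0.02·RH+f) = 23.41 μm/a
  Cl⁻ term: 0.102·13.5^0.62·exp(0.033·92+0.04·17.2) = 21.22
  r_corr = 23.41 + 21.22 = 44.63 μm/a
copper: temperature factor f = -0.080·(7.2) = -0.5760
  SO₂ term: 0.0053·8.8^0.26·exp(0.059·92-0.5760) = 1.194
  Cl⁻ term: 0.01025·13.5^0.27·exp(0.036·92+0.049·17.2) = 1.319
  sum: 1.194 + 1.319 → r_corr = 2.513 μm/a
Ordering by μm/a: carbon steel (44.6) > copper (2.51) > zinc (2.08)

["carbon steel", "copper", "zinc"]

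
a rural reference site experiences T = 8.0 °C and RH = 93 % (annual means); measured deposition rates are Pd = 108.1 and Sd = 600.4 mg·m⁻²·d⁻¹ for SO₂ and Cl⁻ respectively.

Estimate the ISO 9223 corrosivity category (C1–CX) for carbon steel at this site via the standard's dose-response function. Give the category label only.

CX

carbon steel: T≤10 °C ⇒ hinge +0.150·(8.0−10) = -0.3000
  SO₂ term: 1.77·108.1^0.52·exp(0.02·93-0.3000) = 96.17
  Cl⁻ term: 0.102·600.4^0.62·exp(0.033·93+0.04·8.0) = 159.6
  sum: 96.17 + 159.6 → r_corr = 255.8 μm/a
ISO 9223 Table 2 (carbon steel): 200 < 256 ≤ 700 μm/a ⇒ CX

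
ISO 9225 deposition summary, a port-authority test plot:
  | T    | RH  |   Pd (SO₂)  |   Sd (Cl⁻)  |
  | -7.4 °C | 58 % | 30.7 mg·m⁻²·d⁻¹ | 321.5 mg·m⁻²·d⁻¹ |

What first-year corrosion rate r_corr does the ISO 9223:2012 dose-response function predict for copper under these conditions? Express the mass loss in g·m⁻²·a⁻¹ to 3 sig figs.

copper: temperature factor f = +0.126·(-17.4) = -2.1924
  Pd branch = 0.0053·Pd^0.26·e^(0.059·RH+f) = 0.04415 μm/a
  Cl⁻ term: 0.01025·321.5^0.27·exp(0.036·58+0.049·-7.4) = 0.2735
  r_corr = 0.04415 + 0.2735 = 0.3177 μm/a
Convert to mass loss: 0.3177 μm/a × 8.96 g/cm³ = 2.846 g·m⁻²·a⁻¹

r_corr = 2.85 g·m⁻²·a⁻¹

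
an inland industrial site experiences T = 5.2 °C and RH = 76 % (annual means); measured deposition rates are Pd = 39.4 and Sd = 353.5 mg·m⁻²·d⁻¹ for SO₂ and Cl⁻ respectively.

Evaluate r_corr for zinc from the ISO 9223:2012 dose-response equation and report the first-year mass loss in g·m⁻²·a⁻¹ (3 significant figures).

r_corr = 22.9 g·m⁻²·a⁻¹

zinc: temperature factor f = +0.038·(-4.8) = -0.1824
  SO₂ term: 0.0129·39.4^0.44·exp(0.046·76-0.1824) = 1.785
  Sd branch = 0.0175·Sd^0.57·e^(0.008·RH+0.085·T) = 1.418 μm/a
  sum: 1.785 + 1.418 → r_corr = 3.203 μm/a
Convert to mass loss: 3.203 μm/a × 7.14 g/cm³ = 22.87 g·m⁻²·a⁻¹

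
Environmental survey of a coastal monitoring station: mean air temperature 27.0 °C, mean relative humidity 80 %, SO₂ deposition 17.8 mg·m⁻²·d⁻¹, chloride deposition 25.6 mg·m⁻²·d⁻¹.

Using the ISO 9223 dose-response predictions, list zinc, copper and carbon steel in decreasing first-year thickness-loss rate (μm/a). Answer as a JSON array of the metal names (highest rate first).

zinc: f(T) = -0.071·(T−10) [T>10 °C] = -1.2070
  sulphur-dioxide contribution → 0.543 μm/a
  chloride contribution → 2.091 μm/a
  total first-year rate 2.634 μm/a
copper: T>10 °C ⇒ hinge -0.080·(27.0−10) = -1.3600
  sulphur-dioxide contribution → 0.3226 μm/a
  chloride contribution → 1.645 μm/a
  ⇒ r_corr(copper) = 1.968 μm/a
carbon steel: T>10 °C ⇒ hinge -0.054·(27.0−10) = -0.9180
  sulphur-dioxide contribution → 15.65 μm/a
  chloride contribution → 31.43 μm/a
  total first-year rate 47.07 μm/a
Ordering by μm/a: carbon steel (47.1) > zinc (2.63) > copper (1.97)

["carbon steel", "zinc", "copper"]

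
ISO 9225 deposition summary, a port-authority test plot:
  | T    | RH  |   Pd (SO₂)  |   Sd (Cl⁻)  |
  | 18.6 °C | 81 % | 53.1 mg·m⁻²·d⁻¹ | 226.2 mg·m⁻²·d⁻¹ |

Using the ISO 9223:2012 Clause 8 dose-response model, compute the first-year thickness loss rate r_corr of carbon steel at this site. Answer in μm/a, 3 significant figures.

r_corr = 134 μm/a

carbon steel: T>10 °C ⇒ hinge -0.054·(18.6−10) = -0.4644
  SO₂ term: 1.77·53.1^0.52·exp(0.02·81-0.4644) = 44.35
  Sd branch = 0.102·Sd^0.62·e^(0.033·RH+0.04·T) = 89.61 μm/a
  r_corr = 44.35 + 89.61 = 134 μm/a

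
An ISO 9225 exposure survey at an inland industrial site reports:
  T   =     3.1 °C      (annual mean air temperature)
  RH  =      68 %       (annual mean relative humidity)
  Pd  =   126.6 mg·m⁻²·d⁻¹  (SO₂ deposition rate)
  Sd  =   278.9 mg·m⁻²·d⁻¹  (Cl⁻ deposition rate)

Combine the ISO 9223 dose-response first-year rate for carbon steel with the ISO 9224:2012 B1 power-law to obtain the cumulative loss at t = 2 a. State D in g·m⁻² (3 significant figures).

carbon steel: f(T) = +0.150·(T−10) [T≤10 °C] = -1.0350
  Pd branch = 1.77·Pd^0.52·e^(0.02·RH+f) = 30.37 μm/a
  Sd branch = 0.102·Sd^0.62·e^(0.033·RH+0.04·T) = 35.74 μm/a
  sum: 30.37 + 35.74 → r_corr = 66.11 μm/a
ISO 9224: D(t) = r_corr · t^b with b = 0.523 (carbon steel, B1)
  D(2) = 66.11 × 2^0.523 = 66.11 × 1.437 = 94.99 μm
  Mass loss = 94.99 μm × 7.85 g/cm³ = 745.7 g·m⁻²

D(2) = 746 g·m⁻²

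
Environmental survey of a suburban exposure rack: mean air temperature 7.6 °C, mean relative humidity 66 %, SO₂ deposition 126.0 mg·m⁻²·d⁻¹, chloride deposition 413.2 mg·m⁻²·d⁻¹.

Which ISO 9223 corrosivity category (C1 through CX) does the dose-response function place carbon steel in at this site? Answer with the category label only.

C5

carbon steel: T≤10 °C ⇒ hinge +0.150·(7.6−10) = -0.3600
  SO₂ term: 1.77·126.0^0.52·exp(0.02·66-0.3600) = 57.16
  Cl⁻ term: 0.102·413.2^0.62·exp(0.033·66+0.04·7.6) = 51.11
  r_corr = 57.16 + 51.11 = 108.3 μm/a
Category bounds: 80…200 μm/a bracket r_corr ⇒ C5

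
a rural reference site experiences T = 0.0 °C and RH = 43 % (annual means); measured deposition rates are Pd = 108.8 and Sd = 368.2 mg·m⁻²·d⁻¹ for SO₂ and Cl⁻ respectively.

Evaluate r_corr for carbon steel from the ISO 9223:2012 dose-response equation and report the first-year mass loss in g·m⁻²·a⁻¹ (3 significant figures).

carbon steel: T≤10 °C ⇒ hinge +0.150·(0.0−10) = -1.5000
  sulphur-dioxide contribution → 10.69 μm/a
  chloride contribution → 16.44 μm/a
  ⇒ r_corr(carbon steel) = 27.13 μm/a
Convert to mass loss: 27.13 μm/a × 7.85 g/cm³ = 213 g·m⁻²·a⁻¹

r_corr = 213 g·m⁻²·a⁻¹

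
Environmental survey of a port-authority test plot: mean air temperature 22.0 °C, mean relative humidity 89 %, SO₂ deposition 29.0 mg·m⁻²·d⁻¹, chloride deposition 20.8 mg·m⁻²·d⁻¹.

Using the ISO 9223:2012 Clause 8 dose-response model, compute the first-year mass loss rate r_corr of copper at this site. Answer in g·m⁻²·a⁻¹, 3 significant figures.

r_corr = 23.4 g·m⁻²·a⁻¹

copper: f(T) = -0.080·(T−10) [T>10 °C] = -0.9600
  Pd branch = 0.0053·Pd^0.26·e^(0.059·RH+f) = 0.9291 μm/a
  Sd branch = 0.01025·Sd^0.27·e^(0.036·RH+0.049·T) = 1.684 μm/a
  r_corr = 0.9291 + 1.684 = 2.613 μm/a
Convert to mass loss: 2.613 μm/a × 8.96 g/cm³ = 23.41 g·m⁻²·a⁻¹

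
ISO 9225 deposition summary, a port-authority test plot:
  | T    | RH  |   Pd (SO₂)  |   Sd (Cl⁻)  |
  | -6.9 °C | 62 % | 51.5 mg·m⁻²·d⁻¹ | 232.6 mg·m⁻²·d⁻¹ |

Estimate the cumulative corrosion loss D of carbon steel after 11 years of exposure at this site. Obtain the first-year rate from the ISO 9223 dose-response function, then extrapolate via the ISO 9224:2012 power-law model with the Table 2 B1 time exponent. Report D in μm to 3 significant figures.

carbon steel: temperature factor f = +0.150·(-16.9) = -2.5350
  Pd branch = 1.77·Pd^0.52·e^(0.02·RH+f) = 3.764 μm/a
  Sd branch = 0.102·Sd^0.62·e^(0.033·RH+0.04·T) = 17.56 μm/a
  sum: 3.764 + 17.56 → r_corr = 21.33 μm/a
ISO 9224: D(t) = r_corr · t^b with b = 0.523 (carbon steel, B1)
  D(11) = 21.33 × 11^0.523 = 21.33 × 3.505 = 74.75 μm

D(11) = 74.7 μm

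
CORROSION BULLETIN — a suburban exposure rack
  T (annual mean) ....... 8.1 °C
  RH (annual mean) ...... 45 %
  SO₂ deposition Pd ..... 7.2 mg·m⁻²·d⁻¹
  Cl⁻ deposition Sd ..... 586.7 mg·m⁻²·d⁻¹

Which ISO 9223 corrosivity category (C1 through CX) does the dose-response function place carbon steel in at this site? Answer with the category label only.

C3

carbon steel: f(T) = +0.150·(T−10) [T≤10 °C] = -0.2850
  sulphur-dioxide contribution → 9.139 μm/a
  chloride contribution → 32.41 μm/a
  total first-year rate 41.55 μm/a
41.5 μm/a falls in (25, 50] for carbon steel → category C3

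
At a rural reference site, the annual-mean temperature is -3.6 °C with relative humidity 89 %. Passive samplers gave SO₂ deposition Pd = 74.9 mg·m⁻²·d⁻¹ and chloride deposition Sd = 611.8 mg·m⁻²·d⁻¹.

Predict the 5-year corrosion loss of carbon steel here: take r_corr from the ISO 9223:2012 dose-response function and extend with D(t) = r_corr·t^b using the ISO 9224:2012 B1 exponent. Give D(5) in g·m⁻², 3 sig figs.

D(5) = 1.86e+03 g·m⁻²

carbon steel: temperature factor f = +0.150·(-13.6) = -2.0400
  SO₂ term: 1.77·74.9^0.52·exp(0.02·89-2.0400) = 12.88
  Cl⁻ term: 0.102·611.8^0.62·exp(0.033·89+0.04·-3.6) = 88.98
  sum: 12.88 + 88.98 → r_corr = 101.9 μm/a
ISO 9224: D(t) = r_corr · t^b with b = 0.523 (carbon steel, B1)
  D(5) = 101.9 × 5^0.523 = 101.9 × 2.32 = 236.3 μm
  Mass loss = 236.3 μm × 7.85 g/cm³ = 1855 g·m⁻²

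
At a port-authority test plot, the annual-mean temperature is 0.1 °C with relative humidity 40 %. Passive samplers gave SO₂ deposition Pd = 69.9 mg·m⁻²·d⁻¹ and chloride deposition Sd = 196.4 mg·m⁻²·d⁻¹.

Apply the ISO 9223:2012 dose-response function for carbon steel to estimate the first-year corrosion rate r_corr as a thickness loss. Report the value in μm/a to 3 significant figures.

r_corr = 18.2 μm/a

carbon steel: f(T) = +0.150·(T−10) [T≤10 °C] = -1.4850
  Pd branch = 1.77·Pd^0.52·e^(0.02·RH+f) = 8.121 μm/a
  Sd branch = 0.102·Sd^0.62·e^(0.033·RH+0.04·T) = 10.12 μm/a
  sum: 8.121 + 10.12 → r_corr = 18.25 μm/a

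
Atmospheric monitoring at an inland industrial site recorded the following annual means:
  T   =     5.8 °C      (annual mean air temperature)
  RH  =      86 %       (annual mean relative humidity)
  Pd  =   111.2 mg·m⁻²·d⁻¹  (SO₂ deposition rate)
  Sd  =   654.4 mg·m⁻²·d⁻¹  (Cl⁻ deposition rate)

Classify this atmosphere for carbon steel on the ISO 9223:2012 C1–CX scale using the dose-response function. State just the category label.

carbon steel: f(T) = +0.150·(T−10) [T≤10 °C] = -0.6300
  sulphur-dioxide contribution → 61 μm/a
  chloride contribution → 122.4 μm/a
  total first-year rate 183.4 μm/a
ISO 9223 Table 2 (carbon steel): 80 < 183 ≤ 200 μm/a ⇒ C5

C5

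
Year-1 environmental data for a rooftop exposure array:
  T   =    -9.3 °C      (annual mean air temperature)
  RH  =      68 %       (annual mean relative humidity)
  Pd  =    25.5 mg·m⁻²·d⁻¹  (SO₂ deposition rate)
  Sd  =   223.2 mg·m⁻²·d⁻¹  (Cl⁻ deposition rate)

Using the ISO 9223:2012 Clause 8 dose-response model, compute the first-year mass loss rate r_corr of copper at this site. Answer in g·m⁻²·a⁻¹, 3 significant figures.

r_corr = 3.44 g·m⁻²·a⁻¹

copper: T≤10 °C ⇒ hinge +0.126·(-9.3−10) = -2.4318
  Pd branch = 0.0053·Pd^0.26·e^(0.059·RH+f) = 0.05974 μm/a
  Sd branch = 0.01025·Sd^0.27·e^(0.036·RH+0.049·T) = 0.3237 μm/a
  r_corr = 0.05974 + 0.3237 = 0.3834 μm/a
Convert to mass loss: 0.3834 μm/a × 8.96 g/cm³ = 3.435 g·m⁻²·a⁻¹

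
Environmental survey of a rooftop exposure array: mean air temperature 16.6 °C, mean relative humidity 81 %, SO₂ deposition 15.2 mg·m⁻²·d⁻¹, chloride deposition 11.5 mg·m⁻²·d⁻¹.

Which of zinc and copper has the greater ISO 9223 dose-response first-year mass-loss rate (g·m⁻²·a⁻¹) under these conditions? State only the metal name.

zinc: T>10 °C ⇒ hinge -0.071·(16.6−10) = -0.4686
  Pd branch = 0.0129·Pd^0.44·e^(0.046·RH+f) = 1.11 μm/a
  Sd branch = 0.0175·Sd^0.57·e^(0.008·RH+0.085·T) = 0.5519 μm/a
  sum: 1.11 + 0.5519 → r_corr = 1.662 μm/a
  mass loss = 1.662 μm/a × 7.14 g/cm³ = 11.86 g·m⁻²·a⁻¹
copper: temperature factor f = -0.080·(6.6) = -0.5280
  Pd branch = 0.0053·Pd^0.26·e^(0.059·RH+f) = 0.7546 μm/a
  Sd branch = 0.01025·Sd^0.27·e^(0.036·RH+0.049·T) = 0.8256 μm/a
  r_corr = 0.7546 + 0.8256 = 1.58 μm/a
  mass loss = 1.58 μm/a × 8.96 g/cm³ = 14.16 g·m⁻²·a⁻¹
Ordering by g·m⁻²·a⁻¹: copper (14.2) > zinc (11.9)

copper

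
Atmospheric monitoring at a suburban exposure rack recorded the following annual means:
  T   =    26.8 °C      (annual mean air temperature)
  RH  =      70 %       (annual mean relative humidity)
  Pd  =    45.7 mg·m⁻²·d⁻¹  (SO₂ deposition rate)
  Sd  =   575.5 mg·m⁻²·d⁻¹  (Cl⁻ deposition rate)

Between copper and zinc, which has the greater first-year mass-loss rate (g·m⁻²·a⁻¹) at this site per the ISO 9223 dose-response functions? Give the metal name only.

copper: temperature factor f = -0.080·(16.8) = -1.3440
  SO₂ term: 0.0053·45.7^0.26·exp(0.059·70-1.3440) = 0.2322
  Cl⁻ term: 0.01025·575.5^0.27·exp(0.036·70+0.049·26.8) = 2.634
  r_corr = 0.2322 + 2.634 = 2.867 μm/a
  mass loss = 2.867 μm/a × 8.96 g/cm³ = 25.68 g·m⁻²·a⁻¹
zinc: T>10 °C ⇒ hinge -0.071·(26.8−10) = -1.1928
  SO₂ term: 0.0129·45.7^0.44·exp(0.046·70-1.1928) = 0.5264
  Cl⁻ term: 0.0175·575.5^0.57·exp(0.008·70+0.085·26.8) = 11.19
  r_corr = 0.5264 + 11.19 = 11.72 μm/a
  mass loss = 11.72 μm/a × 7.14 g/cm³ = 83.65 g·m⁻²·a⁻¹
Ordering by g·m⁻²·a⁻¹: zinc (83.6) > copper (25.7)

zinc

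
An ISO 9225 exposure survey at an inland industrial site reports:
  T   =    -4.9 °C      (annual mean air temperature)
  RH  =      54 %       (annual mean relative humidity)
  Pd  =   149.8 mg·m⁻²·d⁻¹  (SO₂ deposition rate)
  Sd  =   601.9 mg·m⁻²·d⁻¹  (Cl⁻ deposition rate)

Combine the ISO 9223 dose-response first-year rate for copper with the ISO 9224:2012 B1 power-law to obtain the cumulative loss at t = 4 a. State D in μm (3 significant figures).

D(4) = 0.981 μm

copper: temperature factor f = +0.126·(-14.9) = -1.8774
  SO₂ term: 0.0053·149.8^0.26·exp(0.059·54-1.8774) = 0.07215
  Sd branch = 0.01025·Sd^0.27·e^(0.036·RH+0.049·T) = 0.3171 μm/a
  r_corr = 0.07215 + 0.3171 = 0.3892 μm/a
Power-law: D(4) = r_corr · 4^0.667
  D(4) = 0.3892 × 4^0.667 = 0.3892 × 2.521 = 0.9813 μm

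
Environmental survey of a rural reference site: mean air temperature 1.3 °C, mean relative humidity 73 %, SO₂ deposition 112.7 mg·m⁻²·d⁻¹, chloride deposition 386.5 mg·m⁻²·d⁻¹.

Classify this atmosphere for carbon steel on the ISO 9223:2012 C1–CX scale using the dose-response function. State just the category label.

C4

carbon steel: f(T) = +0.150·(T−10) [T≤10 °C] = -1.3050
  SO₂ term: 1.77·112.7^0.52·exp(0.02·73-1.3050) = 24.12
  Cl⁻ term: 0.102·386.5^0.62·exp(0.033·73+0.04·1.3) = 48.02
  sum: 24.12 + 48.02 → r_corr = 72.14 μm/a
72.1 μm/a falls in (50, 80] for carbon steel → category C4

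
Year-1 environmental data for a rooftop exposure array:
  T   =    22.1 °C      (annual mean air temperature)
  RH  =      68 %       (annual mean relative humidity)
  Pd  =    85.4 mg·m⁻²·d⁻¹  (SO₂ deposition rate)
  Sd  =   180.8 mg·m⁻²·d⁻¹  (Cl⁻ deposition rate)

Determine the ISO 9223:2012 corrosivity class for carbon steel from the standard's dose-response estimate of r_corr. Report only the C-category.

C5

carbon steel: f(T) = -0.054·(T−10) [T>10 °C] = -0.6534
  Pd branch = 1.77·Pd^0.52·e^(0.02·RH+f) = 36.24 μm/a
  Sd branch = 0.102·Sd^0.62·e^(0.033·RH+0.04·T) = 58.42 μm/a
  sum: 36.24 + 58.42 → r_corr = 94.66 μm/a
Category bounds: 80…200 μm/a bracket r_corr ⇒ C5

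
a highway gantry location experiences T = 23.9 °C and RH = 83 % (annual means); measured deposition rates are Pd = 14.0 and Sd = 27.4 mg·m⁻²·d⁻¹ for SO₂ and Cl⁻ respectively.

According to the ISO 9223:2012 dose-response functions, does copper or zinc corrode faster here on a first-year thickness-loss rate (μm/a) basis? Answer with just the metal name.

zinc

copper: temperature factor f = -0.080·(13.9) = -1.1120
  Pd branch = 0.0053·Pd^0.26·e^(0.059·RH+f) = 0.4635 μm/a
  Cl⁻ term: 0.01025·27.4^0.27·exp(0.036·83+0.049·23.9) = 1.604
  r_corr = 0.4635 + 1.604 = 2.067 μm/a
zinc: f(T) = -0.071·(T−10) [T>10 °C] = -0.9869
  Pd branch = 0.0129·Pd^0.44·e^(0.046·RH+f) = 0.6989 μm/a
  Sd branch = 0.0175·Sd^0.57·e^(0.008·RH+0.085·T) = 1.711 μm/a
  r_corr = 0.6989 + 1.711 = 2.41 μm/a
Ordering by μm/a: zinc (2.41) > copper (2.07)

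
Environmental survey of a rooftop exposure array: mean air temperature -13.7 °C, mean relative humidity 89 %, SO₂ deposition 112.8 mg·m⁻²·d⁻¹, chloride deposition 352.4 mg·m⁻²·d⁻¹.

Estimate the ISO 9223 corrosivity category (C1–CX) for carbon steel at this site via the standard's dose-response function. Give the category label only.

C3

carbon steel: T≤10 °C ⇒ hinge +0.150·(-13.7−10) = -3.5550
  sulphur-dioxide contribution → 3.502 μm/a
  chloride contribution → 42.2 μm/a
  ⇒ r_corr(carbon steel) = 45.7 μm/a
Category bounds: 25…50 μm/a bracket r_corr ⇒ C3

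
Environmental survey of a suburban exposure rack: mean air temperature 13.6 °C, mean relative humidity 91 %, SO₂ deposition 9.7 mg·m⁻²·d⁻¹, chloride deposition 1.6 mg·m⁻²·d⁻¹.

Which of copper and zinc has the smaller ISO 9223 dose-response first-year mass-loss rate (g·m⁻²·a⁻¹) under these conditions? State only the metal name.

copper: temperature factor f = -0.080·(3.6) = -0.2880
  Pd branch = 0.0053·Pd^0.26·e^(0.059·RH+f) = 1.54 μm/a
  Cl⁻ term: 0.01025·1.6^0.27·exp(0.036·91+0.049·13.6) = 0.5998
  r_corr = 1.54 + 0.5998 = 2.14 μm/a
  mass loss = 2.14 μm/a × 8.96 g/cm³ = 19.17 g·m⁻²·a⁻¹
zinc: T>10 °C ⇒ hinge -0.071·(13.6−10) = -0.2556
  Pd branch = 0.0129·Pd^0.44·e^(0.046·RH+f) = 1.785 μm/a
  Sd branch = 0.0175·Sd^0.57·e^(0.008·RH+0.085·T) = 0.1505 μm/a
  r_corr = 1.785 + 0.1505 = 1.936 μm/a
  mass loss = 1.936 μm/a × 7.14 g/cm³ = 13.82 g·m⁻²·a⁻¹
Ordering by g·m⁻²·a⁻¹: copper (19.2) > zinc (13.8)

zinc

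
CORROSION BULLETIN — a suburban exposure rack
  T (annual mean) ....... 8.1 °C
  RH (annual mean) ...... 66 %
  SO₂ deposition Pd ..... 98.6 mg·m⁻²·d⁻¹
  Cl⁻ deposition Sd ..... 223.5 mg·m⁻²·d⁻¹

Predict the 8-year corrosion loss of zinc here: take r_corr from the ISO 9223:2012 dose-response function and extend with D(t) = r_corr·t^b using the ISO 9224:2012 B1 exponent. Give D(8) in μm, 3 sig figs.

D(8) = 17.2 μm

zinc: temperature factor f = +0.038·(-1.9) = -0.0722
  SO₂ term: 0.0129·98.6^0.44·exp(0.046·66-0.0722) = 1.884
  Sd branch = 0.0175·Sd^0.57·e^(0.008·RH+0.085·T) = 1.29 μm/a
  sum: 1.884 + 1.29 → r_corr = 3.173 μm/a
ISO 9224: D(t) = r_corr · t^b with b = 0.813 (zinc, B1)
  D(8) = 3.173 × 8^0.813 = 3.173 × 5.423 = 17.21 μm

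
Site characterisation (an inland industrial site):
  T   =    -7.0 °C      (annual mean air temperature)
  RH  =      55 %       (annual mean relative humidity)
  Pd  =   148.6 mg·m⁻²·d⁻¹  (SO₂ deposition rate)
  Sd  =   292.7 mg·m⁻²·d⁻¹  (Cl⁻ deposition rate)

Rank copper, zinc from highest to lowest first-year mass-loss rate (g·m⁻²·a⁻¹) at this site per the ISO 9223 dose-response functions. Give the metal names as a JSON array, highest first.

["zinc", "copper"]

copper: f(T) = +0.126·(T−10) [T≤10 °C] = -2.1420
  sulphur-dioxide contribution → 0.05862 μm/a
  chloride contribution → 0.2441 μm/a
  total first-year rate 0.3027 μm/a
  mass loss = 0.3027 μm/a × 8.96 g/cm³ = 2.713 g·m⁻²·a⁻¹
zinc: f(T) = +0.038·(T−10) [T≤10 °C] = -0.6460
  sulphur-dioxide contribution → 0.7665 μm/a
  chloride contribution → 0.3816 μm/a
  ⇒ r_corr(zinc) = 1.148 μm/a
  mass loss = 1.148 μm/a × 7.14 g/cm³ = 8.197 g·m⁻²·a⁻¹
Ordering by g·m⁻²·a⁻¹: zinc (8.2) > copper (2.71)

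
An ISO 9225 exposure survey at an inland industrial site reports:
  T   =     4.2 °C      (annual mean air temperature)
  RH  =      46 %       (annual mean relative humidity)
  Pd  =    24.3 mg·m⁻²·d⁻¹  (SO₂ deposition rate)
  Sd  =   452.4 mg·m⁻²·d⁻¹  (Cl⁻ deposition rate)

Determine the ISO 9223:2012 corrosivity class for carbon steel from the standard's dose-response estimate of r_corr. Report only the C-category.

C3

carbon steel: T≤10 °C ⇒ hinge +0.150·(4.2−10) = -0.8700
  Pd branch = 1.77·Pd^0.52·e^(0.02·RH+f) = 9.777 μm/a
  Cl⁻ term: 0.102·452.4^0.62·exp(0.033·46+0.04·4.2) = 24.39
  r_corr = 9.777 + 24.39 = 34.17 μm/a
Category bounds: 25…50 μm/a bracket r_corr ⇒ C3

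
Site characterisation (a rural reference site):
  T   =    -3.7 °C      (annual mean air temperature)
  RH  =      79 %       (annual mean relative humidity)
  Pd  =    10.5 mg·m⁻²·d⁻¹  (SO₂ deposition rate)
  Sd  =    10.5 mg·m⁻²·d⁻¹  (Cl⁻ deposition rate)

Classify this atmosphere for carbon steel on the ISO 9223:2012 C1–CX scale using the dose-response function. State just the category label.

carbon steel: f(T) = +0.150·(T−10) [T≤10 °C] = -2.0550
  sulphur-dioxide contribution → 3.739 μm/a
  chloride contribution → 5.125 μm/a
  ⇒ r_corr(carbon steel) = 8.863 μm/a
Category bounds: 1.3…25 μm/a bracket r_corr ⇒ C2

C2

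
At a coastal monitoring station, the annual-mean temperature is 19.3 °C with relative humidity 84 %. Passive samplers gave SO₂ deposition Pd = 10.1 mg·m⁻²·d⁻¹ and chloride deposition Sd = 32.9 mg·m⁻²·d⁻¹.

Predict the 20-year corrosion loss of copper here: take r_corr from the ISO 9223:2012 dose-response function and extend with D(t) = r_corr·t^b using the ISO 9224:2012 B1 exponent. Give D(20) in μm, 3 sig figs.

D(20) = 15.1 μm

copper: T>10 °C ⇒ hinge -0.080·(19.3−10) = -0.7440
  Pd branch = 0.0053·Pd^0.26·e^(0.059·RH+f) = 0.6526 μm/a
  Sd branch = 0.01025·Sd^0.27·e^(0.036·RH+0.049·T) = 1.394 μm/a
  r_corr = 0.6526 + 1.394 = 2.047 μm/a
Long-term exponent b (ISO 9224 Table 2, B1) = 0.667
  D(20) = 2.047 × 20^0.667 = 2.047 × 7.375 = 15.1 μm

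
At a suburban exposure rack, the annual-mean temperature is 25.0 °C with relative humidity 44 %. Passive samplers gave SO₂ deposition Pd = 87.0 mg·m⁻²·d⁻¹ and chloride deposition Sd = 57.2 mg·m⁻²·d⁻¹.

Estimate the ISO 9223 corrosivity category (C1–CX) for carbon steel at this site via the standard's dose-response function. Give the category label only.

carbon steel: f(T) = -0.054·(T−10) [T>10 °C] = -0.8100
  Pd branch = 1.77·Pd^0.52·e^(0.02·RH+f) = 19.36 μm/a
  Cl⁻ term: 0.102·57.2^0.62·exp(0.033·44+0.04·25.0) = 14.56
  sum: 19.36 + 14.56 → r_corr = 33.92 μm/a
ISO 9223 Table 2 (carbon steel): 25 < 33.9 ≤ 50 μm/a ⇒ C3

C3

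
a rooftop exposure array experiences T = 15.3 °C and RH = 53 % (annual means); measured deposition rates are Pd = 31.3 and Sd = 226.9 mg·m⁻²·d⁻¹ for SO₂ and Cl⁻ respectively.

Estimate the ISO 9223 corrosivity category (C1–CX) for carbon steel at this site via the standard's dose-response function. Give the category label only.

C4

carbon steel: T>10 °C ⇒ hinge -0.054·(15.3−10) = -0.2862
  SO₂ term: 1.77·31.3^0.52·exp(0.02·53-0.2862) = 23
  Sd branch = 0.102·Sd^0.62·e^(0.033·RH+0.04·T) = 31.23 μm/a
  r_corr = 23 + 31.23 = 54.23 μm/a
Category bounds: 50…80 μm/a bracket r_corr ⇒ C4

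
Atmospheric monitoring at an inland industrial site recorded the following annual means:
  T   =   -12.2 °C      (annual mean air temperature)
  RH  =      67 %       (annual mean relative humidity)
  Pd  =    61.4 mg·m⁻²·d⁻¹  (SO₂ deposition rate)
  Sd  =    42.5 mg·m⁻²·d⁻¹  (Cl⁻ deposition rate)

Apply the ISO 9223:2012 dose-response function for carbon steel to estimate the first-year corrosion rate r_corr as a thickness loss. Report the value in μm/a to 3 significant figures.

carbon steel: T≤10 °C ⇒ hinge +0.150·(-12.2−10) = -3.3300
  SO₂ term: 1.77·61.4^0.52·exp(0.02·67-3.3300) = 2.059
  Cl⁻ term: 0.102·42.5^0.62·exp(0.033·67+0.04·-12.2) = 5.841
  sum: 2.059 + 5.841 → r_corr = 7.9 μm/a

r_corr = 7.90 μm/a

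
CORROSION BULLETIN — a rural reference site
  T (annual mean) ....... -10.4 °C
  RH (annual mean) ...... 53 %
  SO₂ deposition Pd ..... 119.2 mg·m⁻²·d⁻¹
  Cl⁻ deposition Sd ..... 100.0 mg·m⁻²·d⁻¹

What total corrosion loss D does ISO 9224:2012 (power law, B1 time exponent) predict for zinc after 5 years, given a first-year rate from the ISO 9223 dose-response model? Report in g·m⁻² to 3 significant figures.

D(5) = 18.8 g·m⁻²

zinc: T≤10 °C ⇒ hinge +0.038·(-10.4−10) = -0.7752
  Pd branch = 0.0129·Pd^0.44·e^(0.046·RH+f) = 0.5576 μm/a
  Cl⁻ term: 0.0175·100.0^0.57·exp(0.008·53+0.085·-10.4) = 0.1525
  sum: 0.5576 + 0.1525 → r_corr = 0.7101 μm/a
Long-term exponent b (ISO 9224 Table 2, B1) = 0.813
  D(5) = 0.7101 × 5^0.813 = 0.7101 × 3.701 = 2.628 μm
  Mass loss = 2.628 μm × 7.14 g/cm³ = 18.76 g·m⁻²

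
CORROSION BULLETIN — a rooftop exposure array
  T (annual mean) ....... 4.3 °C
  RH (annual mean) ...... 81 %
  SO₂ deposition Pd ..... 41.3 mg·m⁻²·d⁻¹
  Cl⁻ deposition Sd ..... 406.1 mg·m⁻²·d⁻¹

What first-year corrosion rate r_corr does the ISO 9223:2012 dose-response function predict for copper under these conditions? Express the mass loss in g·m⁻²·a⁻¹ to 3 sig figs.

copper: f(T) = +0.126·(T−10) [T≤10 °C] = -0.7182
  Pd branch = 0.0053·Pd^0.26·e^(0.059·RH+f) = 0.8091 μm/a
  Cl⁻ term: 0.01025·406.1^0.27·exp(0.036·81+0.049·4.3) = 1.183
  sum: 0.8091 + 1.183 → r_corr = 1.992 μm/a
Convert to mass loss: 1.992 μm/a × 8.96 g/cm³ = 17.85 g·m⁻²·a⁻¹

r_corr = 17.8 g·m⁻²·a⁻¹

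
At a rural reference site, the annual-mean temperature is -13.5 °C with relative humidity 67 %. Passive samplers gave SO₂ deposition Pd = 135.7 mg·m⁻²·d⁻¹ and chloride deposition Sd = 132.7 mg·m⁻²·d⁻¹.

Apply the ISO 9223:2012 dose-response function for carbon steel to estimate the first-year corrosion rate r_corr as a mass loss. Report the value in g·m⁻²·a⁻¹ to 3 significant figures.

r_corr = 108 g·m⁻²·a⁻¹

carbon steel: temperature factor f = +0.150·(-23.5) = -3.5250
  SO₂ term: 1.77·135.7^0.52·exp(0.02·67-3.5250) = 2.558
  Cl⁻ term: 0.102·132.7^0.62·exp(0.033·67+0.04·-13.5) = 11.23
  sum: 2.558 + 11.23 → r_corr = 13.79 μm/a
Convert to mass loss: 13.79 μm/a × 7.85 g/cm³ = 108.3 g·m⁻²·a⁻¹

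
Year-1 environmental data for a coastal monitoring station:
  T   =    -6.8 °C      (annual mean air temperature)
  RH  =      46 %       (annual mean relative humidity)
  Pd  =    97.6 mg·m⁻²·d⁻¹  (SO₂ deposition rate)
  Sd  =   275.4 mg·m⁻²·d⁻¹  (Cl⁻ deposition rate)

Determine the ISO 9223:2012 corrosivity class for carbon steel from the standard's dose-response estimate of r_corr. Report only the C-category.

carbon steel: T≤10 °C ⇒ hinge +0.150·(-6.8−10) = -2.5200
  SO₂ term: 1.77·97.6^0.52·exp(0.02·46-2.5200) = 3.869
  Sd branch = 0.102·Sd^0.62·e^(0.033·RH+0.04·T) = 11.55 μm/a
  sum: 3.869 + 11.55 → r_corr = 15.42 μm/a
ISO 9223 Table 2 (carbon steel): 1.3 < 15.4 ≤ 25 μm/a ⇒ C2

C2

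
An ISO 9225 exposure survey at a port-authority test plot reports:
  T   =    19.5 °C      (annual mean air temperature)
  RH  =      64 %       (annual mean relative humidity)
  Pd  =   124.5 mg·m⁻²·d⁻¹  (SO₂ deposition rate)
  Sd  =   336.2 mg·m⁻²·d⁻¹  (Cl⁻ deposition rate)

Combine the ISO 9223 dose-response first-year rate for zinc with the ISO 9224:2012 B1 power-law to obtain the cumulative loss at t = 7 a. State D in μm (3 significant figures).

D(7) = 25.6 μm

zinc: T>10 °C ⇒ hinge -0.071·(19.5−10) = -0.6745
  sulphur-dioxide contribution → 1.043 μm/a
  chloride contribution → 4.221 μm/a
  ⇒ r_corr(zinc) = 5.263 μm/a
Long-term exponent b (ISO 9224 Table 2, B1) = 0.813
  D(7) = 5.263 × 7^0.813 = 5.263 × 4.865 = 25.61 μm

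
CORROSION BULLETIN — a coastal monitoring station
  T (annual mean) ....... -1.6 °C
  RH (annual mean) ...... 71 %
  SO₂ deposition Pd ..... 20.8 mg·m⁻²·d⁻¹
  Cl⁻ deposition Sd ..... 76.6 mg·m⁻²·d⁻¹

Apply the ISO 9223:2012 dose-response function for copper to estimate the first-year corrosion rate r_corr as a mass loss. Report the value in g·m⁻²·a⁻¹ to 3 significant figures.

copper: f(T) = +0.126·(T−10) [T≤10 °C] = -1.4616
  Pd branch = 0.0053·Pd^0.26·e^(0.059·RH+f) = 0.1784 μm/a
  Cl⁻ term: 0.01025·76.6^0.27·exp(0.036·71+0.049·-1.6) = 0.394
  sum: 0.1784 + 0.394 → r_corr = 0.5724 μm/a
Convert to mass loss: 0.5724 μm/a × 8.96 g/cm³ = 5.129 g·m⁻²·a⁻¹

r_corr = 5.13 g·m⁻²·a⁻¹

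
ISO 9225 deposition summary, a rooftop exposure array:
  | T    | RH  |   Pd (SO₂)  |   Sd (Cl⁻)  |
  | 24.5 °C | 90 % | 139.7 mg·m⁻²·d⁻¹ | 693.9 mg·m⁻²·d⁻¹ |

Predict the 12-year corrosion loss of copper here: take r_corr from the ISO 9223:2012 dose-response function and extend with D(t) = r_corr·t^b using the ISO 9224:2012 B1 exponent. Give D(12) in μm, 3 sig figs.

copper: T>10 °C ⇒ hinge -0.080·(24.5−10) = -1.1600
  Pd branch = 0.0053·Pd^0.26·e^(0.059·RH+f) = 1.214 μm/a
  Cl⁻ term: 0.01025·693.9^0.27·exp(0.036·90+0.049·24.5) = 5.086
  r_corr = 1.214 + 5.086 = 6.3 μm/a
Long-term exponent b (ISO 9224 Table 2, B1) = 0.667
  D(12) = 6.3 × 12^0.667 = 6.3 × 5.246 = 33.05 μm

D(12) = 33.0 μm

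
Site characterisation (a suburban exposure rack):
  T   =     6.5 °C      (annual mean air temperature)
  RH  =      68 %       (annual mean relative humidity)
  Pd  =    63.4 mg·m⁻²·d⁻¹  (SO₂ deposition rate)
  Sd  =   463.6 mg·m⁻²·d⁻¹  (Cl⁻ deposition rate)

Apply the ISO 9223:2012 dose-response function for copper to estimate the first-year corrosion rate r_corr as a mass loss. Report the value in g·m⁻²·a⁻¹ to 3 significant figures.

copper: T≤10 °C ⇒ hinge +0.126·(6.5−10) = -0.4410
  Pd branch = 0.0053·Pd^0.26·e^(0.059·RH+f) = 0.5542 μm/a
  Cl⁻ term: 0.01025·463.6^0.27·exp(0.036·68+0.049·6.5) = 0.8552
  r_corr = 0.5542 + 0.8552 = 1.409 μm/a
Convert to mass loss: 1.409 μm/a × 8.96 g/cm³ = 12.63 g·m⁻²·a⁻¹

r_corr = 12.6 g·m⁻²·a⁻¹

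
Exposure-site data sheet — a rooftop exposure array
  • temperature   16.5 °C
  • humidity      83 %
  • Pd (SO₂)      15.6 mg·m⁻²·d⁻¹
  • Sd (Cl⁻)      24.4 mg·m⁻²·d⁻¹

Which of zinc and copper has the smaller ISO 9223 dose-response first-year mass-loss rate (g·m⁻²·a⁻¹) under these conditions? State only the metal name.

zinc: T>10 °C ⇒ hinge -0.071·(16.5−10) = -0.4615
  SO₂ term: 0.0129·15.6^0.44·exp(0.046·83-0.4615) = 1.24
  Cl⁻ term: 0.0175·24.4^0.57·exp(0.008·83+0.085·16.5) = 0.8537
  r_corr = 1.24 + 0.8537 = 2.093 μm/a
  mass loss = 2.093 μm/a × 7.14 g/cm³ = 14.95 g·m⁻²·a⁻¹
copper: T>10 °C ⇒ hinge -0.080·(16.5−10) = -0.5200
  SO₂ term: 0.0053·15.6^0.26·exp(0.059·83-0.5200) = 0.8618
  Sd branch = 0.01025·Sd^0.27·e^(0.036·RH+0.049·T) = 1.082 μm/a
  r_corr = 0.8618 + 1.082 = 1.944 μm/a
  mass loss = 1.944 μm/a × 8.96 g/cm³ = 17.41 g·m⁻²·a⁻¹
Ordering by g·m⁻²·a⁻¹: copper (17.4) > zinc (14.9)

zinc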